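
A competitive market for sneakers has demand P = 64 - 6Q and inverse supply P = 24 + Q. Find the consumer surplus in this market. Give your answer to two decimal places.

97.96

Equilibrium: 64 - 6Q = 24 + Q, so Q* = 5.7143 and P* = 29.7143.
Consumer surplus is the triangle under demand above P*: (1/2)(5.7143)(64 - 29.7143) = (1/2)(5.7143)(34.2857) = 97.9592.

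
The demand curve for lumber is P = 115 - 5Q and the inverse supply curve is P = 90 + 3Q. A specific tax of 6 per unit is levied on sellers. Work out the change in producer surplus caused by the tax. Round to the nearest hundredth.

Pre-tax equilibrium: 115 - 5Q = 90 + 3Q gives Q* = 3.125, P* = 99.375.
With the tax, sellers need 6 more per unit: 115 - 5Q = 90 + 3Q + 6, so Q_t = 2.375. Buyers pay P_b = 103.125; sellers receive P_s = P_b - 6 = 97.125.
Producers lose the trapezoid between P_s and P* out to Q_t plus the triangle from Q_t to Q*: change in PS = 8.4609 - 14.6484 = -6.1875.

-6.19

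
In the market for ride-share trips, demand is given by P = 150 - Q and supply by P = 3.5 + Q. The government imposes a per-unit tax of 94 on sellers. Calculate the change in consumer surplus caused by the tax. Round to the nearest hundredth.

-2338.25

Without the tax, 150 - Q = 3.5 + Q so Q* = 73.25 and P* = 76.75.
A tax on sellers shifts supply up by 94: 150 - Q = 3.5 + Q + 94, so Q_t = 26.25. Buyers pay P_b = 123.75; sellers receive P_s = P_b - 94 = 29.75.
CS falls from (1/2)(73.25)(73.25) = 2682.7812 to (1/2)(26.25)(26.25) = 344.5312, a change of -2338.25.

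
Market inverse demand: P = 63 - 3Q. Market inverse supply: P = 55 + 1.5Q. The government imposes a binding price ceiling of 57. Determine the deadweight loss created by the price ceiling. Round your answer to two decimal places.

Free-market equilibrium: 63 - 3Q = 55 + 1.5Q gives Q* = 1.7778, P* = 57.6667.
At the ceiling price 57, quantity supplied is (57 - 55)/1.5 = 1.3333; supply is the short side, so Q = 1.3333 trades at P = 57.
At Q = 1.3333 the demand price is 59 and the supply price is 57. Deadweight loss is the triangle between the curves from 1.3333 to 1.7778: (1/2)(59 - 57)(1.7778 - 1.3333) = 0.4444.

0.44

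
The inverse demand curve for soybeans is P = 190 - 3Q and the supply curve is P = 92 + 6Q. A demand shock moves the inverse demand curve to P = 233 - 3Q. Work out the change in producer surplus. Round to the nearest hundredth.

Initial equilibrium: Q_0 = 10.8889, P_0 = 157.3333; CS_0 = (1/2)(10.8889)(32.6667) = 177.8519, PS_0 = (1/2)(10.8889)(65.3333) = 355.7037.
New equilibrium: 233 - 3Q = 92 + 6Q gives Q_1 = 15.6667, P_1 = 186; CS_1 = 368.1667, PS_1 = 736.3333.
Change in producer surplus = 736.3333 - 355.7037 = 380.6296.

380.63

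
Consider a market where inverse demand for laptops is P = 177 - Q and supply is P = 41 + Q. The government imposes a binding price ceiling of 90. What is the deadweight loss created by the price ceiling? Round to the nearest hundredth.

361.00

Free-market equilibrium: 177 - Q = 41 + Q gives Q* = 68, P* = 109.
At the ceiling price 90, quantity supplied is (90 - 41)/1 = 49; supply is the short side, so Q = 49 trades at P = 90.
At Q = 49 the demand price is 128 and the supply price is 90. Deadweight loss is the triangle between the curves from 49 to 68: (1/2)(128 - 90)(68 - 49) = 361.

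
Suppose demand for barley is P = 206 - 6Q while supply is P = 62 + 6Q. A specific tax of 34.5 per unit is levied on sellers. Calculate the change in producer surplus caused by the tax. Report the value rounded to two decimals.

-182.20

Without the tax, 206 - 6Q = 62 + 6Q so Q* = 12 and P* = 134.
A tax on sellers shifts supply up by 34.5: 206 - 6Q = 62 + 6Q + 34.5, so Q_t = 9.125. Buyers pay P_b = 151.25; sellers receive P_s = P_b - 34.5 = 116.75.
PS falls from (1/2)(12)(72) = 432 to (1/2)(9.125)(54.75) = 249.7969, a change of -182.2031.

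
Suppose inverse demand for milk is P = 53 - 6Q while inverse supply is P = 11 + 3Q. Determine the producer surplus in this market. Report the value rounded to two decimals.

Set 53 - 6Q = 11 + 3Q, which gives 42 = 9Q, so Q* = 4.6667 and P* = 53 - 6(4.6667) = 25.
Producer surplus is the triangle above supply below P*: (1/2)(4.6667)(25 - 11) = (1/2)(4.6667)(14) = 32.6667.

32.67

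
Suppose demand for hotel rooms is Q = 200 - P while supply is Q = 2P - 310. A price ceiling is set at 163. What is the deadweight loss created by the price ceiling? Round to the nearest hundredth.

147.00

Rewriting demand in inverse form: P = 200 - Q.
Rewriting supply in inverse form: P = 155 + 0.5Q.
Without the control, 200 - Q = 155 + 0.5Q so Q* = 30 and P* = 170.
At the ceiling price 163, quantity supplied is (163 - 155)/0.5 = 16; supply is the short side, so Q = 16 trades at P = 163.
At Q = 16 the demand price is 184 and the supply price is 163. Deadweight loss is the triangle between the curves from 16 to 30: (1/2)(184 - 163)(30 - 16) = 147.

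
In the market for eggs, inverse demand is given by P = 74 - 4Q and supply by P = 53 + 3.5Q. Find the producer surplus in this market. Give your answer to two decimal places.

Equilibrium: 74 - 4Q = 53 + 3.5Q, so Q* = 2.8 and P* = 62.8.
PS is the area between P* and the supply curve from 0 to Q*: (1/2)(2.8)(9.8) = 13.72.

13.72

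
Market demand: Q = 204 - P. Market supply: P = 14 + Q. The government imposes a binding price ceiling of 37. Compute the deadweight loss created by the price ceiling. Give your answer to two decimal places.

Rewriting demand in inverse form: P = 204 - Q.
Free-market equilibrium: 204 - Q = 14 + Q gives Q* = 95, P* = 109.
At P = 37, sellers supply (37 - 14)/1 = 23 while buyers want more, so the quantity traded is 23 at price 37.
At Q = 23 the demand price is 181 and the supply price is 37. Deadweight loss is the triangle between the curves from 23 to 95: (1/2)(181 - 37)(95 - 23) = 5184.

5184.00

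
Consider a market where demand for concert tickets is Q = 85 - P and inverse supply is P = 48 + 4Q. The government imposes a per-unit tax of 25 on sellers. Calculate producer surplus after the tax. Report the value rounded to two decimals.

Rewriting demand in inverse form: P = 85 - Q.
Pre-tax equilibrium: 85 - Q = 48 + 4Q gives Q* = 7.4, P* = 77.6.
With the tax, sellers need 25 more per unit: 85 - Q = 48 + 4Q + 25, so Q_t = 2.4. Buyers pay P_b = 82.6; sellers receive P_s = P_b - 25 = 57.6.
PS = (1/2)(Q_t)(P_s - 48) = (1/2)(2.4)(9.6) = 11.52.

11.52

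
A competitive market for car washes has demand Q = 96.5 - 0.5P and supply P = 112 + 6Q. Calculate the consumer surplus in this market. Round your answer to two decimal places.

Rewriting demand in inverse form: P = 193 - 2Q.
Set 193 - 2Q = 112 + 6Q, which gives 81 = 8Q, so Q* = 10.125 and P* = 193 - 2(10.125) = 172.75.
The demand choke price is 193, so CS = (1/2)(Q*)(193 - P*) = (1/2)(10.125)(20.25) = 102.5156.

102.52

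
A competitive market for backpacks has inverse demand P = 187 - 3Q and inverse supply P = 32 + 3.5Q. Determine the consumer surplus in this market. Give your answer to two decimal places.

852.96

Set 187 - 3Q = 32 + 3.5Q, which gives 155 = 6.5Q, so Q* = 23.8462 and P* = 187 - 3(23.8462) = 115.4615.
CS is the area between the demand curve and P* from 0 to Q*: (1/2)(23.8462)(71.5385) = 852.9586.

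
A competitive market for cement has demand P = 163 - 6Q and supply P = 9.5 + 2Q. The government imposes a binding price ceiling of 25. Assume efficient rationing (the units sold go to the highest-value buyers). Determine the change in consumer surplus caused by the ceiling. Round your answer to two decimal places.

-215.17

Without the control, 163 - 6Q = 9.5 + 2Q so Q* = 19.1875 and P* = 47.875.
At the ceiling price 25, quantity supplied is (25 - 9.5)/2 = 7.75; supply is the short side, so Q = 7.75 trades at P = 25.
CS goes from (1/2)(19.1875)(115.125) = 1104.4805 to 889.3125 (computed as (163 - 25)(7.75) - (1/2)(6)(7.75)^2), a change of -215.168.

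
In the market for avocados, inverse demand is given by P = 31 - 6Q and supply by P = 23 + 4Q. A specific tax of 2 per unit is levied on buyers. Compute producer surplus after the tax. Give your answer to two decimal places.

Pre-tax equilibrium: 31 - 6Q = 23 + 4Q gives Q* = 0.8, P* = 26.2.
With the tax, buyers' net willingness to pay falls by 2: (31 - 2) - 6Q = 23 + 4Q, so Q_t = 0.6. Buyers pay P_b = 27.4; sellers receive P_s = P_b - 2 = 25.4.
Producer surplus is the triangle above supply below P_s: (1/2)(0.6)(25.4 - 23) = 0.72.

0.72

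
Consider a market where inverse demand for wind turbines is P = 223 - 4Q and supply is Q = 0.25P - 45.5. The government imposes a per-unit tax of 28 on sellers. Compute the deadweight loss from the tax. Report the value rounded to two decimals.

Rewriting supply in inverse form: P = 182 + 4Q.
Pre-tax equilibrium: 223 - 4Q = 182 + 4Q gives Q* = 5.125, P* = 202.5.
With the tax, sellers need 28 more per unit: 223 - 4Q = 182 + 4Q + 28, so Q_t = 1.625. Buyers pay P_b = 216.5; sellers receive P_s = P_b - 28 = 188.5.
Deadweight loss is the triangle between the curves from Q_t to Q*: (1/2)(5.125 - 1.625)(28) = 49.

49.00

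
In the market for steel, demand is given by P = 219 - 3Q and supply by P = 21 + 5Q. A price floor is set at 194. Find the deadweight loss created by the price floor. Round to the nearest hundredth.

Free-market equilibrium: 219 - 3Q = 21 + 5Q gives Q* = 24.75, P* = 144.75.
At the floor price 194, quantity demanded is (219 - 194)/3 = 8.3333; demand is the short side, so Q = 8.3333 trades at P = 194.
The lost-trades triangle has base Q* - 8.3333 = 16.4167 and height equal to the gap between the curves at Q = 8.3333, which is 194 - 62.6667 = 131.3333. DWL = (1/2)(16.4167)(131.3333) = 1078.0278.

1078.03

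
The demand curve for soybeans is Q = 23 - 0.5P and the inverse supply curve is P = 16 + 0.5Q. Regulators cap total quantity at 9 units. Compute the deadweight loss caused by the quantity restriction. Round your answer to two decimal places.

Rewriting demand in inverse form: P = 46 - 2Q.
Without the quota, 46 - 2Q = 16 + 0.5Q gives Q* = 12.
At Q = 9 the demand price is 46 - 2(9) = 28 and the supply price is 16 + 0.5(9) = 20.5.
Deadweight loss is the triangle between the curves from 9 to 12: (1/2)(28 - 20.5)(12 - 9) = 11.25.

11.25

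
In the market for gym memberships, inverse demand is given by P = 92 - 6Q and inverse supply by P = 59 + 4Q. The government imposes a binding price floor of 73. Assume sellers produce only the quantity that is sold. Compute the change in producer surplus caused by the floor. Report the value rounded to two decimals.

Free-market equilibrium: 92 - 6Q = 59 + 4Q gives Q* = 3.3, P* = 72.2.
At the floor price 73, quantity demanded is (92 - 73)/6 = 3.1667; demand is the short side, so Q = 3.1667 trades at P = 73.
PS goes from (1/2)(3.3)(13.2) = 21.78 to 24.2778 (computed as (73 - 59)(3.1667) - (1/2)(4)(3.1667)^2), a change of 2.4978.

2.50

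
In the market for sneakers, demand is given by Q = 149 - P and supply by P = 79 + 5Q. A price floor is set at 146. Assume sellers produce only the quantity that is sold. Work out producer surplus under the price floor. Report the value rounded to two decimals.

178.50

Rewriting demand in inverse form: P = 149 - Q.
Free-market equilibrium: 149 - Q = 79 + 5Q gives Q* = 11.6667, P* = 137.3333.
At the floor price 146, quantity demanded is (149 - 146)/1 = 3; demand is the short side, so Q = 3 trades at P = 146.
The supply price at Q = 3 is 94. PS is the trapezoid between 146 and supply over [0, 3]: (1/2)[(146 - 79) + (146 - 94)](3) = 178.5.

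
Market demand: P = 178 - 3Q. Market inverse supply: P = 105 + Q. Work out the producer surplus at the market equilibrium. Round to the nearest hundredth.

166.53

Setting demand equal to supply, 73 = 4Q, so Q* = 18.25 and P* = 123.25.
PS is the area between P* and the supply curve from 0 to Q*: (1/2)(18.25)(18.25) = 166.5312.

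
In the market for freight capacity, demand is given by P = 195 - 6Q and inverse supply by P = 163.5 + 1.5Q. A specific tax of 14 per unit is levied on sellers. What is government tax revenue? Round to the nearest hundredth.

32.67

Pre-tax equilibrium: 195 - 6Q = 163.5 + 1.5Q gives Q* = 4.2, P* = 169.8.
A tax on sellers shifts supply up by 14: 195 - 6Q = 163.5 + 1.5Q + 14, so Q_t = 2.3333. Buyers pay P_b = 181; sellers receive P_s = P_b - 14 = 167.
Tax revenue = t x Q_t = 14 x 2.3333 = 32.6667.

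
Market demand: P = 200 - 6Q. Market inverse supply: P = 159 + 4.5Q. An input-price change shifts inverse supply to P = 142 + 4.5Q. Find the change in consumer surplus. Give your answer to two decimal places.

45.80

Initial equilibrium: Q_0 = 3.9048, P_0 = 176.5714; CS_0 = (1/2)(3.9048)(23.4286) = 45.7415, PS_0 = (1/2)(3.9048)(17.5714) = 34.3061.
New equilibrium: 200 - 6Q = 142 + 4.5Q gives Q_1 = 5.5238, P_1 = 166.8571; CS_1 = 91.5374, PS_1 = 68.6531.
Change in consumer surplus = 91.5374 - 45.7415 = 45.7959.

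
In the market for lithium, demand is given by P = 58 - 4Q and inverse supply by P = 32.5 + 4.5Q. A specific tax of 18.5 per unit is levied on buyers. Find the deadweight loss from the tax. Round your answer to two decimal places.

20.13

Pre-tax equilibrium: 58 - 4Q = 32.5 + 4.5Q gives Q* = 3, P* = 46.
A tax on buyers shifts demand down by 18.5: (58 - 18.5) - 4Q = 32.5 + 4.5Q, so Q_t = 0.8235. Buyers pay P_b = 54.7059; sellers receive P_s = P_b - 18.5 = 36.2059.
The welfare triangle lost has base Q* - Q_t = 2.1765 and height t = 18.5, so DWL = (1/2)(2.1765)(18.5) = 20.1324.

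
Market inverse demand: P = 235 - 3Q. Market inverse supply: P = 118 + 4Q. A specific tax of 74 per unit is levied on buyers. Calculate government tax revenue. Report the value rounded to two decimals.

454.57

Pre-tax equilibrium: 235 - 3Q = 118 + 4Q gives Q* = 16.7143, P* = 184.8571.
With the tax, buyers' net willingness to pay falls by 74: (235 - 74) - 3Q = 118 + 4Q, so Q_t = 6.1429. Buyers pay P_b = 216.5714; sellers receive P_s = P_b - 74 = 142.5714.
Tax revenue = t x Q_t = 74 x 6.1429 = 454.5714.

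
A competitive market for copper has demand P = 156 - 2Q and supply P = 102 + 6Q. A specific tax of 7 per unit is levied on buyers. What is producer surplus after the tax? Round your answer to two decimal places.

Without the tax, 156 - 2Q = 102 + 6Q so Q* = 6.75 and P* = 142.5.
A tax on buyers shifts demand down by 7: (156 - 7) - 2Q = 102 + 6Q, so Q_t = 5.875. Buyers pay P_b = 144.25; sellers receive P_s = P_b - 7 = 137.25.
PS = (1/2)(Q_t)(P_s - 102) = (1/2)(5.875)(35.25) = 103.5469.

103.55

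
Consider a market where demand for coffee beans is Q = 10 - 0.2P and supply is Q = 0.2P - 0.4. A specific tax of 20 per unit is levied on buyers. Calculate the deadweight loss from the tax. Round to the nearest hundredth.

20.00

Rewriting demand in inverse form: P = 50 - 5Q.
Rewriting supply in inverse form: P = 2 + 5Q.
Pre-tax equilibrium: 50 - 5Q = 2 + 5Q gives Q* = 4.8, P* = 26.
A tax on buyers shifts demand down by 20: (50 - 20) - 5Q = 2 + 5Q, so Q_t = 2.8. Buyers pay P_b = 36; sellers receive P_s = P_b - 20 = 16.
The welfare triangle lost has base Q* - Q_t = 2 and height t = 20, so DWL = (1/2)(2)(20) = 20.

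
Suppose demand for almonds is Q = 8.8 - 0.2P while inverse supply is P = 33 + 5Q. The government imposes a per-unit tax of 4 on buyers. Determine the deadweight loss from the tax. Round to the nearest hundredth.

0.80

Rewriting demand in inverse form: P = 44 - 5Q.
Pre-tax equilibrium: 44 - 5Q = 33 + 5Q gives Q* = 1.1, P* = 38.5.
With the tax, buyers' net willingness to pay falls by 4: (44 - 4) - 5Q = 33 + 5Q, so Q_t = 0.7. Buyers pay P_b = 40.5; sellers receive P_s = P_b - 4 = 36.5.
The welfare triangle lost has base Q* - Q_t = 0.4 and height t = 4, so DWL = (1/2)(0.4)(4) = 0.8.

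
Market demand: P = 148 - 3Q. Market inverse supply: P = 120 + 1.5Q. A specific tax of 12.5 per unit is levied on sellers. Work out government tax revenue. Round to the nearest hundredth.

Pre-tax equilibrium: 148 - 3Q = 120 + 1.5Q gives Q* = 6.2222, P* = 129.3333.
A tax on sellers shifts supply up by 12.5: 148 - 3Q = 120 + 1.5Q + 12.5, so Q_t = 3.4444. Buyers pay P_b = 137.6667; sellers receive P_s = P_b - 12.5 = 125.1667.
Revenue is the tax times quantity traded: 12.5 x 3.4444 = 43.0556.

43.06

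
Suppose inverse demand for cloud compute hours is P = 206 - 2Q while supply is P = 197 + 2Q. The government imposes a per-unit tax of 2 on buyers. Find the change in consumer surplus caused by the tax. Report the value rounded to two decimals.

-2.00

Pre-tax equilibrium: 206 - 2Q = 197 + 2Q gives Q* = 2.25, P* = 201.5.
With the tax, buyers' net willingness to pay falls by 2: (206 - 2) - 2Q = 197 + 2Q, so Q_t = 1.75. Buyers pay P_b = 202.5; sellers receive P_s = P_b - 2 = 200.5.
CS falls from (1/2)(2.25)(4.5) = 5.0625 to (1/2)(1.75)(3.5) = 3.0625, a change of -2.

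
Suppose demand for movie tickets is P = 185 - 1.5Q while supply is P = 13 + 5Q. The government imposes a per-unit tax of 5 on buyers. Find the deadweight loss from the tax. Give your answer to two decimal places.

1.92

Without the tax, 185 - 1.5Q = 13 + 5Q so Q* = 26.4615 and P* = 145.3077.
With the tax, buyers' net willingness to pay falls by 5: (185 - 5) - 1.5Q = 13 + 5Q, so Q_t = 25.6923. Buyers pay P_b = 146.4615; sellers receive P_s = P_b - 5 = 141.4615.
Deadweight loss is the triangle between the curves from Q_t to Q*: (1/2)(26.4615 - 25.6923)(5) = 1.9231.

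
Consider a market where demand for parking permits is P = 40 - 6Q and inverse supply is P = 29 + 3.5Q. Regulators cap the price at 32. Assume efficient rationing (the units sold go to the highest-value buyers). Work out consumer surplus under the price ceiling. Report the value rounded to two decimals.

Without the control, 40 - 6Q = 29 + 3.5Q so Q* = 1.1579 and P* = 33.0526.
At the ceiling price 32, quantity supplied is (32 - 29)/3.5 = 0.8571; supply is the short side, so Q = 0.8571 trades at P = 32.
The demand price at Q = 0.8571 is 34.8571. CS is the trapezoid between demand and 32 over [0, 0.8571]: (1/2)[(40 - 32) + (34.8571 - 32)](0.8571) = 4.6531.

4.65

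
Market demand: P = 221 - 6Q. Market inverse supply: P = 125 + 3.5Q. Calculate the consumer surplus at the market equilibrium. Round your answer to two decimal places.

306.35

Equilibrium: 221 - 6Q = 125 + 3.5Q, so Q* = 10.1053 and P* = 160.3684.
CS is the area between the demand curve and P* from 0 to Q*: (1/2)(10.1053)(60.6316) = 306.349.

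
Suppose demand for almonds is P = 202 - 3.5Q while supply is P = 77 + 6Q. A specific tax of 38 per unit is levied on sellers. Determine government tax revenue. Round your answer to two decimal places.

Pre-tax equilibrium: 202 - 3.5Q = 77 + 6Q gives Q* = 13.1579, P* = 155.9474.
With the tax, sellers need 38 more per unit: 202 - 3.5Q = 77 + 6Q + 38, so Q_t = 9.1579. Buyers pay P_b = 169.9474; sellers receive P_s = P_b - 38 = 131.9474.
Revenue is the tax times quantity traded: 38 x 9.1579 = 348.

348.00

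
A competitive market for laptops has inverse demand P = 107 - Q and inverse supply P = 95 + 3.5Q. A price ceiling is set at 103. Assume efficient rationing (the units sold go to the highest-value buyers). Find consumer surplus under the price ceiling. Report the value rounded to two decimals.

6.53

Without the control, 107 - Q = 95 + 3.5Q so Q* = 2.6667 and P* = 104.3333.
At the ceiling price 103, quantity supplied is (103 - 95)/3.5 = 2.2857; supply is the short side, so Q = 2.2857 trades at P = 103.
The demand price at Q = 2.2857 is 104.7143. CS is the trapezoid between demand and 103 over [0, 2.2857]: (1/2)[(107 - 103) + (104.7143 - 103)](2.2857) = 6.5306.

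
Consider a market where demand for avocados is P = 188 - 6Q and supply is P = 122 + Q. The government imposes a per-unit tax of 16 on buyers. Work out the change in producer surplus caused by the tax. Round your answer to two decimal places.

-18.94

Without the tax, 188 - 6Q = 122 + Q so Q* = 9.4286 and P* = 131.4286.
With the tax, buyers' net willingness to pay falls by 16: (188 - 16) - 6Q = 122 + Q, so Q_t = 7.1429. Buyers pay P_b = 145.1429; sellers receive P_s = P_b - 16 = 129.1429.
Producers lose the trapezoid between P_s and P* out to Q_t plus the triangle from Q_t to Q*: change in PS = 25.5102 - 44.449 = -18.9388.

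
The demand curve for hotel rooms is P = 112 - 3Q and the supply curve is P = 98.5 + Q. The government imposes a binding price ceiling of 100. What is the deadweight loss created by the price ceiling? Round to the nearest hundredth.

Free-market equilibrium: 112 - 3Q = 98.5 + Q gives Q* = 3.375, P* = 101.875.
At P = 100, sellers supply (100 - 98.5)/1 = 1.5 while buyers want more, so the quantity traded is 1.5 at price 100.
At Q = 1.5 the demand price is 107.5 and the supply price is 100. Deadweight loss is the triangle between the curves from 1.5 to 3.375: (1/2)(107.5 - 100)(3.375 - 1.5) = 7.0312.

7.03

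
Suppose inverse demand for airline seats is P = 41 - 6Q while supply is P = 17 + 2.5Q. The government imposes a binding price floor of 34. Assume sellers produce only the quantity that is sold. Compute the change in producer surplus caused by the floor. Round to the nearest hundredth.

8.17

Free-market equilibrium: 41 - 6Q = 17 + 2.5Q gives Q* = 2.8235, P* = 24.0588.
At P = 34, buyers demand (41 - 34)/6 = 1.1667 while sellers would supply more, so the quantity traded is 1.1667 at price 34.
PS goes from (1/2)(2.8235)(7.0588) = 9.9654 to 18.1319 (computed as (34 - 17)(1.1667) - (1/2)(2.5)(1.1667)^2), a change of 8.1665.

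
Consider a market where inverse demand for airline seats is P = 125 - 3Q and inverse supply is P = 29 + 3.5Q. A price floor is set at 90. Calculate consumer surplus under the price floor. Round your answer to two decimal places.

Free-market equilibrium: 125 - 3Q = 29 + 3.5Q gives Q* = 14.7692, P* = 80.6923.
At the floor price 90, quantity demanded is (125 - 90)/3 = 11.6667; demand is the short side, so Q = 11.6667 trades at P = 90.
CS is the triangle under demand above 90: (1/2)(11.6667)(125 - 90) = 204.1667.

204.17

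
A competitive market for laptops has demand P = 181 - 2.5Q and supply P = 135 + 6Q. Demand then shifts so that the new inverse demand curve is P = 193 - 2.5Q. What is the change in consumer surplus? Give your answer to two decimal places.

Initial equilibrium: Q_0 = 5.4118, P_0 = 167.4706; CS_0 = (1/2)(5.4118)(13.5294) = 36.609, PS_0 = (1/2)(5.4118)(32.4706) = 87.8616.
New equilibrium: 193 - 2.5Q = 135 + 6Q gives Q_1 = 6.8235, P_1 = 175.9412; CS_1 = 58.2007, PS_1 = 139.6817.
Change in consumer surplus = 58.2007 - 36.609 = 21.5917.

21.59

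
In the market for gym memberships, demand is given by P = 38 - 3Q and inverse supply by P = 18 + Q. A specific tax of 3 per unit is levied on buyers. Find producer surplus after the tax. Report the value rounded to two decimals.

Without the tax, 38 - 3Q = 18 + Q so Q* = 5 and P* = 23.
With the tax, buyers' net willingness to pay falls by 3: (38 - 3) - 3Q = 18 + Q, so Q_t = 4.25. Buyers pay P_b = 25.25; sellers receive P_s = P_b - 3 = 22.25.
Producer surplus is the triangle above supply below P_s: (1/2)(4.25)(22.25 - 18) = 9.0312.

9.03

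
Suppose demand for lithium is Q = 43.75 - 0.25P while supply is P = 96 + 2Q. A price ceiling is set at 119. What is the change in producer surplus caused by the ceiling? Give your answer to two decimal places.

Rewriting demand in inverse form: P = 175 - 4Q.
Free-market equilibrium: 175 - 4Q = 96 + 2Q gives Q* = 13.1667, P* = 122.3333.
At P = 119, sellers supply (119 - 96)/2 = 11.5 while buyers want more, so the quantity traded is 11.5 at price 119.
PS goes from (1/2)(13.1667)(26.3333) = 173.3611 to 132.25 (computed as (119 - 96)(11.5) - (1/2)(2)(11.5)^2), a change of -41.1111.

-41.11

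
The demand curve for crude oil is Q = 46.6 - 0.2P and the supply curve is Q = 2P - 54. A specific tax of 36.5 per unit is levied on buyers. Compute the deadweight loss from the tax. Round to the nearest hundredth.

Rewriting demand in inverse form: P = 233 - 5Q.
Rewriting supply in inverse form: P = 27 + 0.5Q.
Without the tax, 233 - 5Q = 27 + 0.5Q so Q* = 37.4545 and P* = 45.7273.
With the tax, buyers' net willingness to pay falls by 36.5: (233 - 36.5) - 5Q = 27 + 0.5Q, so Q_t = 30.8182. Buyers pay P_b = 78.9091; sellers receive P_s = P_b - 36.5 = 42.4091.
The welfare triangle lost has base Q* - Q_t = 6.6364 and height t = 36.5, so DWL = (1/2)(6.6364)(36.5) = 121.1136.

121.11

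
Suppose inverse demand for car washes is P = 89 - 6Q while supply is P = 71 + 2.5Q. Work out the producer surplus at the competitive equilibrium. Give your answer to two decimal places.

5.61

Setting demand equal to supply, 18 = 8.5Q, so Q* = 2.1176 and P* = 76.2941.
PS is the area between P* and the supply curve from 0 to Q*: (1/2)(2.1176)(5.2941) = 5.6055.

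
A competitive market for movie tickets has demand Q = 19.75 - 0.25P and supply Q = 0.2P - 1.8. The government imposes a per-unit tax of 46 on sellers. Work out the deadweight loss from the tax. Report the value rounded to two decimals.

117.56

Rewriting demand in inverse form: P = 79 - 4Q.
Rewriting supply in inverse form: P = 9 + 5Q.
Pre-tax equilibrium: 79 - 4Q = 9 + 5Q gives Q* = 7.7778, P* = 47.8889.
A tax on sellers shifts supply up by 46: 79 - 4Q = 9 + 5Q + 46, so Q_t = 2.6667. Buyers pay P_b = 68.3333; sellers receive P_s = P_b - 46 = 22.3333.
The welfare triangle lost has base Q* - Q_t = 5.1111 and height t = 46, so DWL = (1/2)(5.1111)(46) = 117.5556.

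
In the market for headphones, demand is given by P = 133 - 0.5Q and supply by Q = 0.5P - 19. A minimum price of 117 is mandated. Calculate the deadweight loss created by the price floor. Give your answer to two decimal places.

45.00

Rewriting supply in inverse form: P = 38 + 2Q.
Free-market equilibrium: 133 - 0.5Q = 38 + 2Q gives Q* = 38, P* = 114.
At the floor price 117, quantity demanded is (133 - 117)/0.5 = 32; demand is the short side, so Q = 32 trades at P = 117.
At Q = 32 the demand price is 117 and the supply price is 102. Deadweight loss is the triangle between the curves from 32 to 38: (1/2)(117 - 102)(38 - 32) = 45.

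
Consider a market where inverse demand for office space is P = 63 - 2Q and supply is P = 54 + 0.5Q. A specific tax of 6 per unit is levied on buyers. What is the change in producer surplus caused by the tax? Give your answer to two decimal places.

Pre-tax equilibrium: 63 - 2Q = 54 + 0.5Q gives Q* = 3.6, P* = 55.8.
With the tax, buyers' net willingness to pay falls by 6: (63 - 6) - 2Q = 54 + 0.5Q, so Q_t = 1.2. Buyers pay P_b = 60.6; sellers receive P_s = P_b - 6 = 54.6.
PS falls from (1/2)(3.6)(1.8) = 3.24 to (1/2)(1.2)(0.6) = 0.36, a change of -2.88.

-2.88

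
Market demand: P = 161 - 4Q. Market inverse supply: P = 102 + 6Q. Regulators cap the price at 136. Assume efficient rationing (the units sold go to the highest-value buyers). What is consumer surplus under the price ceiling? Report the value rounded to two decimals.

Free-market equilibrium: 161 - 4Q = 102 + 6Q gives Q* = 5.9, P* = 137.4.
At the ceiling price 136, quantity supplied is (136 - 102)/6 = 5.6667; supply is the short side, so Q = 5.6667 trades at P = 136.
The demand price at Q = 5.6667 is 138.3333. CS is the trapezoid between demand and 136 over [0, 5.6667]: (1/2)[(161 - 136) + (138.3333 - 136)](5.6667) = 77.4444.

77.44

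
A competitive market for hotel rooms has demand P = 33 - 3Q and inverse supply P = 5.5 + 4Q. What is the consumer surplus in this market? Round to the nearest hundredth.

Equilibrium: 33 - 3Q = 5.5 + 4Q, so Q* = 3.9286 and P* = 21.2143.
CS is the area between the demand curve and P* from 0 to Q*: (1/2)(3.9286)(11.7857) = 23.1505.

23.15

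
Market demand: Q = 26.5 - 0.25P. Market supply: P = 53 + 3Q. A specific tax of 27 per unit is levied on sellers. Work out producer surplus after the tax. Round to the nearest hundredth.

20.69

Rewriting demand in inverse form: P = 106 - 4Q.
Without the tax, 106 - 4Q = 53 + 3Q so Q* = 7.5714 and P* = 75.7143.
With the tax, sellers need 27 more per unit: 106 - 4Q = 53 + 3Q + 27, so Q_t = 3.7143. Buyers pay P_b = 91.1429; sellers receive P_s = P_b - 27 = 64.1429.
Producer surplus is the triangle above supply below P_s: (1/2)(3.7143)(64.1429 - 53) = 20.6939.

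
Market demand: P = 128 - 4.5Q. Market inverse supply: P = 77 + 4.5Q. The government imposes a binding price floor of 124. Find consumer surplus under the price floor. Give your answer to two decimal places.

Free-market equilibrium: 128 - 4.5Q = 77 + 4.5Q gives Q* = 5.6667, P* = 102.5.
At the floor price 124, quantity demanded is (128 - 124)/4.5 = 0.8889; demand is the short side, so Q = 0.8889 trades at P = 124.
CS is the triangle under demand above 124: (1/2)(0.8889)(128 - 124) = 1.7778.

1.78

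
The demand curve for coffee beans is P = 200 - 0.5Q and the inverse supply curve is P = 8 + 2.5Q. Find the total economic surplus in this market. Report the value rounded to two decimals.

6144.00

Equilibrium: 200 - 0.5Q = 8 + 2.5Q, so Q* = 64 and P* = 168.
CS = (1/2)(64)(32) = 1024 and PS = (1/2)(64)(160) = 5120, so total surplus = 6144.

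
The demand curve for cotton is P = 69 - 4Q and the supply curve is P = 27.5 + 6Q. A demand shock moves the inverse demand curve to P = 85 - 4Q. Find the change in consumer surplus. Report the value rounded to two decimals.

31.68

Initial equilibrium: Q_0 = 4.15, P_0 = 52.4; CS_0 = (1/2)(4.15)(16.6) = 34.445, PS_0 = (1/2)(4.15)(24.9) = 51.6675.
New equilibrium: 85 - 4Q = 27.5 + 6Q gives Q_1 = 5.75, P_1 = 62; CS_1 = 66.125, PS_1 = 99.1875.
Change in consumer surplus = 66.125 - 34.445 = 31.68.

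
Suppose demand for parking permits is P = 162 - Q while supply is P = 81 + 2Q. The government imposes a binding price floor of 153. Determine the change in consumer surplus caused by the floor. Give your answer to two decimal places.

Free-market equilibrium: 162 - Q = 81 + 2Q gives Q* = 27, P* = 135.
At P = 153, buyers demand (162 - 153)/1 = 9 while sellers would supply more, so the quantity traded is 9 at price 153.
CS goes from (1/2)(27)(27) = 364.5 to 40.5 (computed as (162 - 153)(9) - (1/2)(1)(9)^2), a change of -324.

-324.00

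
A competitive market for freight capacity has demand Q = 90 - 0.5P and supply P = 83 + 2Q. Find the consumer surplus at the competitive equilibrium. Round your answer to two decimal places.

Rewriting demand in inverse form: P = 180 - 2Q.
Setting demand equal to supply, 97 = 4Q, so Q* = 24.25 and P* = 131.5.
CS is the area between the demand curve and P* from 0 to Q*: (1/2)(24.25)(48.5) = 588.0625.

588.06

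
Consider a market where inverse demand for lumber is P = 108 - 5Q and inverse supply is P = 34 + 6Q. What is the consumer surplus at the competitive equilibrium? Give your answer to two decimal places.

Equilibrium: 108 - 5Q = 34 + 6Q, so Q* = 6.7273 and P* = 74.3636.
Consumer surplus is the triangle under demand above P*: (1/2)(6.7273)(108 - 74.3636) = (1/2)(6.7273)(33.6364) = 113.1405.

113.14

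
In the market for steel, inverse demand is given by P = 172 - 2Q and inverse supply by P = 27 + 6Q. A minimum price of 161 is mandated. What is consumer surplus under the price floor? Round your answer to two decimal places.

Without the control, 172 - 2Q = 27 + 6Q so Q* = 18.125 and P* = 135.75.
At the floor price 161, quantity demanded is (172 - 161)/2 = 5.5; demand is the short side, so Q = 5.5 trades at P = 161.
CS is the triangle under demand above 161: (1/2)(5.5)(172 - 161) = 30.25.

30.25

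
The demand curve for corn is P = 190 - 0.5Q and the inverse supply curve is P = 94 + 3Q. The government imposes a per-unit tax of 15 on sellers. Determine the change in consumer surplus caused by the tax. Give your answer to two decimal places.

Pre-tax equilibrium: 190 - 0.5Q = 94 + 3Q gives Q* = 27.4286, P* = 176.2857.
A tax on sellers shifts supply up by 15: 190 - 0.5Q = 94 + 3Q + 15, so Q_t = 23.1429. Buyers pay P_b = 178.4286; sellers receive P_s = P_b - 15 = 163.4286.
Consumers lose the trapezoid between P* and P_b out to Q_t plus the triangle from Q_t to Q*: change in CS = 133.898 - 188.0816 = -54.1837.

-54.18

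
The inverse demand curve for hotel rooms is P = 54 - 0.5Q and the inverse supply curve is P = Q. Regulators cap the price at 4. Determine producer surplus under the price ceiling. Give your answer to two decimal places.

Without the control, 54 - 0.5Q = Q so Q* = 36 and P* = 36.
At P = 4, sellers supply (4 - 0)/1 = 4 while buyers want more, so the quantity traded is 4 at price 4.
PS is the triangle above supply below 4: (1/2)(4)(4 - 0) = 8.

8.00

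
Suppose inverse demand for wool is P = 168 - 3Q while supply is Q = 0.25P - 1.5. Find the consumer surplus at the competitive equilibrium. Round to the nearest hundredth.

803.39

Rewriting supply in inverse form: P = 6 + 4Q.
Setting demand equal to supply, 162 = 7Q, so Q* = 23.1429 and P* = 98.5714.
Consumer surplus is the triangle under demand above P*: (1/2)(23.1429)(168 - 98.5714) = (1/2)(23.1429)(69.4286) = 803.3878.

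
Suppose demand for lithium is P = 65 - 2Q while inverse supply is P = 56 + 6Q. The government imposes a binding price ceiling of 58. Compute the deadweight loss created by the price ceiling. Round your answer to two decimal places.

Without the control, 65 - 2Q = 56 + 6Q so Q* = 1.125 and P* = 62.75.
At the ceiling price 58, quantity supplied is (58 - 56)/6 = 0.3333; supply is the short side, so Q = 0.3333 trades at P = 58.
At Q = 0.3333 the demand price is 64.3333 and the supply price is 58. Deadweight loss is the triangle between the curves from 0.3333 to 1.125: (1/2)(64.3333 - 58)(1.125 - 0.3333) = 2.5069.

2.51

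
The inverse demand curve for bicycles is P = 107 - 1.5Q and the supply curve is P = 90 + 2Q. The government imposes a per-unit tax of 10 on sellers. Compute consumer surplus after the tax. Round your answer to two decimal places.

3.00

Pre-tax equilibrium: 107 - 1.5Q = 90 + 2Q gives Q* = 4.8571, P* = 99.7143.
A tax on sellers shifts supply up by 10: 107 - 1.5Q = 90 + 2Q + 10, so Q_t = 2. Buyers pay P_b = 104; sellers receive P_s = P_b - 10 = 94.
Consumer surplus is the triangle under demand above P_b: (1/2)(2)(107 - 104) = 3.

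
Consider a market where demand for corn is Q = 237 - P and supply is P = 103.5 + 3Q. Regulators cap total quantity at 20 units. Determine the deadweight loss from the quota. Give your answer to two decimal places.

Rewriting demand in inverse form: P = 237 - Q.
Without the quota, 237 - Q = 103.5 + 3Q gives Q* = 33.375.
At Q = 20 the demand price is 237 - (20) = 217 and the supply price is 103.5 + 3(20) = 163.5.
DWL = (1/2)(gap between curves at 20) x (Q* - 20) = (1/2)(53.5)(13.375) = 357.7812.

357.78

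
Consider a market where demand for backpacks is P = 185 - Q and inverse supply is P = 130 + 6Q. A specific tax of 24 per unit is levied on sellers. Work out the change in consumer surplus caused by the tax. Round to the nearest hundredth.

-21.06

Without the tax, 185 - Q = 130 + 6Q so Q* = 7.8571 and P* = 177.1429.
With the tax, sellers need 24 more per unit: 185 - Q = 130 + 6Q + 24, so Q_t = 4.4286. Buyers pay P_b = 180.5714; sellers receive P_s = P_b - 24 = 156.5714.
Consumers lose the trapezoid between P* and P_b out to Q_t plus the triangle from Q_t to Q*: change in CS = 9.8061 - 30.8673 = -21.0612.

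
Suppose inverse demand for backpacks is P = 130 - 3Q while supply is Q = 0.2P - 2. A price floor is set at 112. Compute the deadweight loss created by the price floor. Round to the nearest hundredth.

Rewriting supply in inverse form: P = 10 + 5Q.
Free-market equilibrium: 130 - 3Q = 10 + 5Q gives Q* = 15, P* = 85.
At P = 112, buyers demand (130 - 112)/3 = 6 while sellers would supply more, so the quantity traded is 6 at price 112.
The lost-trades triangle has base Q* - 6 = 9 and height equal to the gap between the curves at Q = 6, which is 112 - 40 = 72. DWL = (1/2)(9)(72) = 324.

324.00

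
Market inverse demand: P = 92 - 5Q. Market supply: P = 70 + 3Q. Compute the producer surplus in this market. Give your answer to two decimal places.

Setting demand equal to supply, 22 = 8Q, so Q* = 2.75 and P* = 78.25.
Producer surplus is the triangle above supply below P*: (1/2)(2.75)(78.25 - 70) = (1/2)(2.75)(8.25) = 11.3438.

11.34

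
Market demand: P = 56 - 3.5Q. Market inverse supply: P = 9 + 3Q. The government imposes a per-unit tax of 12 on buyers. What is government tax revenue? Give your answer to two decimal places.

64.62

Without the tax, 56 - 3.5Q = 9 + 3Q so Q* = 7.2308 and P* = 30.6923.
A tax on buyers shifts demand down by 12: (56 - 12) - 3.5Q = 9 + 3Q, so Q_t = 5.3846. Buyers pay P_b = 37.1538; sellers receive P_s = P_b - 12 = 25.1538.
Revenue is the tax times quantity traded: 12 x 5.3846 = 64.6154.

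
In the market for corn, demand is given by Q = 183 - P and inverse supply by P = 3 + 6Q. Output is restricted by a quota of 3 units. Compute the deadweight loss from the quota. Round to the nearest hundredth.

Rewriting demand in inverse form: P = 183 - Q.
Without the quota, 183 - Q = 3 + 6Q gives Q* = 25.7143.
At Q = 3 the demand price is 183 - (3) = 180 and the supply price is 3 + 6(3) = 21.
DWL = (1/2)(gap between curves at 3) x (Q* - 3) = (1/2)(159)(22.7143) = 1805.7857.

1805.79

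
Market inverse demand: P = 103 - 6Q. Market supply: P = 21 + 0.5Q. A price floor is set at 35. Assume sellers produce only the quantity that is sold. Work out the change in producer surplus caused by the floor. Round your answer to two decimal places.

Without the control, 103 - 6Q = 21 + 0.5Q so Q* = 12.6154 and P* = 27.3077.
At P = 35, buyers demand (103 - 35)/6 = 11.3333 while sellers would supply more, so the quantity traded is 11.3333 at price 35.
PS goes from (1/2)(12.6154)(6.3077) = 39.787 to 126.5556 (computed as (35 - 21)(11.3333) - (1/2)(0.5)(11.3333)^2), a change of 86.7686.

86.77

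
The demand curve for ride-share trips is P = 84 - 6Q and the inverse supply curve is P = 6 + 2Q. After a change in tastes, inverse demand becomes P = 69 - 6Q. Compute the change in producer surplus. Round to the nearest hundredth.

-33.05

Initial equilibrium: Q_0 = 9.75, P_0 = 25.5; CS_0 = (1/2)(9.75)(58.5) = 285.1875, PS_0 = (1/2)(9.75)(19.5) = 95.0625.
New equilibrium: 69 - 6Q = 6 + 2Q gives Q_1 = 7.875, P_1 = 21.75; CS_1 = 186.0469, PS_1 = 62.0156.
Change in producer surplus = 62.0156 - 95.0625 = -33.0469.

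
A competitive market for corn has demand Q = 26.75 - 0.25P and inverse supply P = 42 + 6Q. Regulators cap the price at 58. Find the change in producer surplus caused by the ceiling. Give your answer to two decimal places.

Rewriting demand in inverse form: P = 107 - 4Q.
Free-market equilibrium: 107 - 4Q = 42 + 6Q gives Q* = 6.5, P* = 81.
At the ceiling price 58, quantity supplied is (58 - 42)/6 = 2.6667; supply is the short side, so Q = 2.6667 trades at P = 58.
PS goes from (1/2)(6.5)(39) = 126.75 to 21.3333 (computed as (58 - 42)(2.6667) - (1/2)(6)(2.6667)^2), a change of -105.4167.

-105.42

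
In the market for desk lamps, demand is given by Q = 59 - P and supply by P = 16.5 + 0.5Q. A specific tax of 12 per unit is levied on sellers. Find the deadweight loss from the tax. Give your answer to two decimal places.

Rewriting demand in inverse form: P = 59 - Q.
Pre-tax equilibrium: 59 - Q = 16.5 + 0.5Q gives Q* = 28.3333, P* = 30.6667.
With the tax, sellers need 12 more per unit: 59 - Q = 16.5 + 0.5Q + 12, so Q_t = 20.3333. Buyers pay P_b = 38.6667; sellers receive P_s = P_b - 12 = 26.6667.
The welfare triangle lost has base Q* - Q_t = 8 and height t = 12, so DWL = (1/2)(8)(12) = 48.

48.00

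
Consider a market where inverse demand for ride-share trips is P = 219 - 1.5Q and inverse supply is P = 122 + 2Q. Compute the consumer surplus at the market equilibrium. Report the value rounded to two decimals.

Set 219 - 1.5Q = 122 + 2Q, which gives 97 = 3.5Q, so Q* = 27.7143 and P* = 219 - 1.5(27.7143) = 177.4286.
CS is the area between the demand curve and P* from 0 to Q*: (1/2)(27.7143)(41.5714) = 576.0612.

576.06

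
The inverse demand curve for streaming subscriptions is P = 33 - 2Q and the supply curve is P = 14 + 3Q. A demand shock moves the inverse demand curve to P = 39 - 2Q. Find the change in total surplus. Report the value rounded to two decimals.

26.40

Initial equilibrium: Q_0 = 3.8, P_0 = 25.4; CS_0 = (1/2)(3.8)(7.6) = 14.44, PS_0 = (1/2)(3.8)(11.4) = 21.66.
New equilibrium: 39 - 2Q = 14 + 3Q gives Q_1 = 5, P_1 = 29; CS_1 = 25, PS_1 = 37.5.
Change in total surplus = (25 + 37.5) - (14.44 + 21.66) = 26.4.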